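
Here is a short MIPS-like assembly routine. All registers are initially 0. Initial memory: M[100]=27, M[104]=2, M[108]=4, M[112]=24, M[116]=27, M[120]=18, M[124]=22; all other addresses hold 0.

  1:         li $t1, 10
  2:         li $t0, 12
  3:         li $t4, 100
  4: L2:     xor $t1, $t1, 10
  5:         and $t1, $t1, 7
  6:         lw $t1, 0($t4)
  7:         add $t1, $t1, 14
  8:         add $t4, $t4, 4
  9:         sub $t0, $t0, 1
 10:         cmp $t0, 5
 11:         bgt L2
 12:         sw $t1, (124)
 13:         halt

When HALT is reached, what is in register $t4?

$t1=10
$t0=12
$t4=100
$t1=10^10=0
$t1=0&7=0
$t1=M[100]=27
$t1=27+14=41
$t4=100+4=104
$t0=12-1=11
cmp $t0, 5  (cmp 11,5)
bgt L2: taken
$t1=41^10=35
$t1=35&7=3
$t1=M[104]=2
$t1=2+14=16
$t4=104+4=108
$t0=11-1=10
cmp $t0, 5  (cmp 10,5)
bgt L2: taken
$t1=16^10=26
$t1=26&7=2
$t1=M[108]=4
$t1=4+14=18
$t4=108+4=112
$t0=10-1=9
cmp $t0, 5  (cmp 9,5)
bgt L2: taken
$t1=18^10=24
$t1=24&7=0
$t1=M[112]=24
$t1=24+14=38
$t4=112+4=116
$t0=9-1=8
cmp $t0, 5  (cmp 8,5)
bgt L2: taken
$t1=38^10=44
$t1=44&7=4
$t1=M[116]=27
$t1=27+14=41
$t4=116+4=120
$t0=8-1=7
cmp $t0, 5  (cmp 7,5)
bgt L2: taken
$t1=41^10=35
$t1=35&7=3
$t1=M[120]=18
$t1=18+14=32
$t4=120+4=124
$t0=7-1=6
cmp $t0, 5  (cmp 6,5)
bgt L2: taken
$t1=32^10=42
$t1=42&7=2
$t1=M[124]=22
$t1=22+14=36
$t4=124+4=128
$t0=6-1=5
cmp $t0, 5  (cmp 5,5)
bgt L2: not taken
sw $t1, (124) → M[124]=36
halt.

128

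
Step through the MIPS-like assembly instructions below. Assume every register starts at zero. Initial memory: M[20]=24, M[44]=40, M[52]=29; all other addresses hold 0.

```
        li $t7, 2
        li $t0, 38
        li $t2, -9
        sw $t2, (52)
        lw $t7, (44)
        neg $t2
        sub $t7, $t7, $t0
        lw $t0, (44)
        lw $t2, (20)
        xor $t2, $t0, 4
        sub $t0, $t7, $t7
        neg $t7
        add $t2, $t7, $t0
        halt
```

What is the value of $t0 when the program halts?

$t7=2
$t0=38
$t2=-9
sw $t2, (52) → M[52]=-9
$t7=M[44]=40
$t2=-(-9)=9
$t7=40-38=2
$t0=M[44]=40
$t2=M[20]=24
$t2=40^4=44
$t0=2-2=0
$t7=-(2)=-2
$t2=(-2)+0=-2
halt.

0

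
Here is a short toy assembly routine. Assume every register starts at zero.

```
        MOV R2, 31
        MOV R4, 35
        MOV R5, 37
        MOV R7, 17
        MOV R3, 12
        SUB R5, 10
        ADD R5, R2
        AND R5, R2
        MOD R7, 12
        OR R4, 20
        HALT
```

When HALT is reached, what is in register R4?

55

R2=31
R4=35
R5=37
R7=17
R3=12
R5=37-10=27
R5=27+31=58
R5=58&31=26
R7=17%12=5
R4=35|20=55
halt.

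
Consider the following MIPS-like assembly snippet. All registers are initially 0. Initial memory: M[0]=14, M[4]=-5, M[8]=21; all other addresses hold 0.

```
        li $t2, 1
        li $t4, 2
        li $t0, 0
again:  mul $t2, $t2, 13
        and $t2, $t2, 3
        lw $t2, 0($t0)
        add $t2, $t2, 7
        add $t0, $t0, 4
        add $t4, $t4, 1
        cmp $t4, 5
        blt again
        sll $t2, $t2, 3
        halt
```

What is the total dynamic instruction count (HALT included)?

$t2=1
$t4=2
$t0=0
$t2=1*13=13
$t2=13&3=1
$t2=M[0]=14
$t2=14+7=21
$t0=0+4=4
$t4=2+1=3
cmp $t4, 5  (cmp 3,5)
blt again: taken
$t2=21*13=273
$t2=273&3=1
$t2=M[4]=-5
$t2=(-5)+7=2
$t0=4+4=8
$t4=3+1=4
cmp $t4, 5  (cmp 4,5)
blt again: taken
$t2=2*13=26
$t2=26&3=2
$t2=M[8]=21
$t2=21+7=28
$t0=8+4=12
$t4=4+1=5
cmp $t4, 5  (cmp 5,5)
blt again: not taken
$t2=28<<3=224
halt.
Total executed instructions: 29.

29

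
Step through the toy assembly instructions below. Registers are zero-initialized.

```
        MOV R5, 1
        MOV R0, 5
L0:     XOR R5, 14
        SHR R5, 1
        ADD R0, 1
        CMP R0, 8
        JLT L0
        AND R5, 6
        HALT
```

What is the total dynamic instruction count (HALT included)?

after MOV R5, 1: R5=1
after MOV R0, 5: R0=5
after XOR R5, 14: R5=1^14=15
after SHR R5, 1: R5=15>>1=7
after ADD R0, 1: R0=5+1=6
CMP R0, 8  (cmp 6,8)
JLT L0: taken
after XOR R5, 14: R5=7^14=9
after SHR R5, 1: R5=9>>1=4
after ADD R0, 1: R0=6+1=7
CMP R0, 8  (cmp 7,8)
JLT L0: taken
after XOR R5, 14: R5=4^14=10
after SHR R5, 1: R5=10>>1=5
after ADD R0, 1: R0=7+1=8
CMP R0, 8  (cmp 8,8)
JLT L0: not taken
after AND R5, 6: R5=5&6=4
halt.
Total executed instructions: 19.

19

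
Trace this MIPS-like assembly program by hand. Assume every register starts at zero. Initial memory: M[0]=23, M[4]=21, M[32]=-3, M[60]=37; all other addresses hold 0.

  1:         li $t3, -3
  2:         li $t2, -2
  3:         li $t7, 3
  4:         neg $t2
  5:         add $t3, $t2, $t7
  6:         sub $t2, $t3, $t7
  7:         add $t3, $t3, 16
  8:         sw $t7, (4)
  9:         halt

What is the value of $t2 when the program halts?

2

after li $t3, -3: $t3=-3
after li $t2, -2: $t2=-2
after li $t7, 3: $t7=3
after neg $t2: $t2=-(-2)=2
after add $t3, $t2, $t7: $t3=2+3=5
after sub $t2, $t3, $t7: $t2=5-3=2
after add $t3, $t3, 16: $t3=5+16=21
sw $t7, (4) → M[4]=3
halt.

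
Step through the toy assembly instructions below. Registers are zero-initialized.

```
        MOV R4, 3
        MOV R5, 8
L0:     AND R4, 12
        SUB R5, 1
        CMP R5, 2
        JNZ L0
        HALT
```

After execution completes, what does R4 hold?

0

after MOV R4, 3: R4=3
after MOV R5, 8: R5=8
after AND R4, 12: R4=3&12=0
after SUB R5, 1: R5=8-1=7
CMP R5, 2  (cmp 7,2)
JNZ L0: taken
after AND R4, 12: R4=0&12=0
after SUB R5, 1: R5=7-1=6
CMP R5, 2  (cmp 6,2)
JNZ L0: taken
after AND R4, 12: R4=0&12=0
after SUB R5, 1: R5=6-1=5
CMP R5, 2  (cmp 5,2)
JNZ L0: taken
after AND R4, 12: R4=0&12=0
after SUB R5, 1: R5=5-1=4
CMP R5, 2  (cmp 4,2)
JNZ L0: taken
after AND R4, 12: R4=0&12=0
after SUB R5, 1: R5=4-1=3
CMP R5, 2  (cmp 3,2)
JNZ L0: taken
after AND R4, 12: R4=0&12=0
after SUB R5, 1: R5=3-1=2
CMP R5, 2  (cmp 2,2)
JNZ L0: not taken
halt.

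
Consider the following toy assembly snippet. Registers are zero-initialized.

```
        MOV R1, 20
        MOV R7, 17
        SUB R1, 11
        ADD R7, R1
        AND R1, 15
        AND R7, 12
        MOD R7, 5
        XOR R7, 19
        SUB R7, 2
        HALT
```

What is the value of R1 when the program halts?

R1=20
R7=17
R1=20-11=9
R7=17+9=26
R1=9&15=9
R7=26&12=8
R7=8%5=3
R7=3^19=16
R7=16-2=14
halt.

9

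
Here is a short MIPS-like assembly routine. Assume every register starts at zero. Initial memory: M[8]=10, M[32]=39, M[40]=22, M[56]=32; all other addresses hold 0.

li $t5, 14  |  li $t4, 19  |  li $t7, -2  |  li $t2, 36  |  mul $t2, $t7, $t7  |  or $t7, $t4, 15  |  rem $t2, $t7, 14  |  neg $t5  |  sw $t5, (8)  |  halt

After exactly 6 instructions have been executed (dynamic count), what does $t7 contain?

31

after li $t5, 14: $t5=14
after li $t4, 19: $t4=19
after li $t7, -2: $t7=-2
after li $t2, 36: $t2=36
after mul $t2, $t7, $t7: $t2=(-2)*(-2)=4
after or $t7, $t4, 15: $t7=19|15=31
After step 6: $t7 = 31.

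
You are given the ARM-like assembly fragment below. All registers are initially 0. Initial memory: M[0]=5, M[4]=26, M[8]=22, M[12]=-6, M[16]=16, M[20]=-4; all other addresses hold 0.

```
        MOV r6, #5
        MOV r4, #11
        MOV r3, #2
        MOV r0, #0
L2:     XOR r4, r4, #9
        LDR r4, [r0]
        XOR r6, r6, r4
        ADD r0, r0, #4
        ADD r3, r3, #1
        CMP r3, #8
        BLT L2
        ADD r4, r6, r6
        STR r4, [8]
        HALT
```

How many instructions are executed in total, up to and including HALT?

r6=5
r4=11
r3=2
r0=0
r4=11^9=2
r4=M[0]=5
r6=5^5=0
r0=0+4=4
r3=2+1=3
CMP r3, #8  (cmp 3,8)
BLT L2: taken
r4=5^9=12
r4=M[4]=26
r6=0^26=26
r0=4+4=8
r3=3+1=4
CMP r3, #8  (cmp 4,8)
BLT L2: taken
r4=26^9=19
r4=M[8]=22
r6=26^22=12
r0=8+4=12
r3=4+1=5
CMP r3, #8  (cmp 5,8)
BLT L2: taken
r4=22^9=31
r4=M[12]=-6
r6=12^(-6)=-10
r0=12+4=16
r3=5+1=6
CMP r3, #8  (cmp 6,8)
BLT L2: taken
r4=(-6)^9=-13
r4=M[16]=16
r6=(-10)^16=-26
r0=16+4=20
r3=6+1=7
CMP r3, #8  (cmp 7,8)
BLT L2: taken
r4=16^9=25
r4=M[20]=-4
r6=(-26)^(-4)=26
r0=20+4=24
r3=7+1=8
CMP r3, #8  (cmp 8,8)
BLT L2: not taken
r4=26+26=52
STR r4, [8] → M[8]=52
halt.
Total executed instructions: 49.

49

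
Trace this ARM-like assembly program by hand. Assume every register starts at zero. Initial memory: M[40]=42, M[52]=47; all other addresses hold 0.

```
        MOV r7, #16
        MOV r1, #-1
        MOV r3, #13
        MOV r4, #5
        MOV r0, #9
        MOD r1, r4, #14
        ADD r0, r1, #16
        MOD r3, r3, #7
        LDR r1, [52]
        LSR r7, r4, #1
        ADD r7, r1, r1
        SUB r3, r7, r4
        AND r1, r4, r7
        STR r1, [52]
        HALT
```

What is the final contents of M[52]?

4

after MOV r7, #16: r7=16
after MOV r1, #-1: r1=-1
after MOV r3, #13: r3=13
after MOV r4, #5: r4=5
after MOV r0, #9: r0=9
after MOD r1, r4, #14: r1=5%14=5
after ADD r0, r1, #16: r0=5+16=21
after MOD r3, r3, #7: r3=13%7=6
after LDR r1, [52]: r1=M[52]=47
after LSR r7, r4, #1: r7=5>>1=2
after ADD r7, r1, r1: r7=47+47=94
after SUB r3, r7, r4: r3=94-5=89
after AND r1, r4, r7: r1=5&94=4
STR r1, [52] → M[52]=4
halt.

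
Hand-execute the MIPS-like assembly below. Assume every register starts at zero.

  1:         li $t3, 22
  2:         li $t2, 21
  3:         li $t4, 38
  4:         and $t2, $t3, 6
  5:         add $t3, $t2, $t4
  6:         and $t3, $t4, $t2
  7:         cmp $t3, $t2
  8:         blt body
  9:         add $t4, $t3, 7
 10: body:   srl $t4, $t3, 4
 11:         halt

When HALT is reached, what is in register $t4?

li $t3, 22 → $t3=22
li $t2, 21 → $t2=21
li $t4, 38 → $t4=38
and $t2, $t3, 6 → $t2=22&6=6
add $t3, $t2, $t4 → $t3=6+38=44
and $t3, $t4, $t2 → $t3=38&6=6
cmp $t3, $t2  (cmp 6,6)
blt body: not taken
add $t4, $t3, 7 → $t4=6+7=13
srl $t4, $t3, 4 → $t4=6>>4=0
halt.

0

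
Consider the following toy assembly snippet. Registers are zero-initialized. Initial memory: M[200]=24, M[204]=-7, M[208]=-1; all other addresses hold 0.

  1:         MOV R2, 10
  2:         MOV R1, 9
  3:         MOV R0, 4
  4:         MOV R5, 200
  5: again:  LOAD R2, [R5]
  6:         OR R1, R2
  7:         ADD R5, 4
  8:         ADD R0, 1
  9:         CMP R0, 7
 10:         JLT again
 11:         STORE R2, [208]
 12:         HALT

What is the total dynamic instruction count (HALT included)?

R2=10
R1=9
R0=4
R5=200
R2=M[200]=24
R1=9|24=25
R5=200+4=204
R0=4+1=5
CMP R0, 7  (cmp 5,7)
JLT again: taken
R2=M[204]=-7
R1=25|(-7)=-7
R5=204+4=208
R0=5+1=6
CMP R0, 7  (cmp 6,7)
JLT again: taken
R2=M[208]=-1
R1=(-7)|(-1)=-1
R5=208+4=212
R0=6+1=7
CMP R0, 7  (cmp 7,7)
JLT again: not taken
STORE R2, [208] → M[208]=-1
halt.
Total executed instructions: 24.

24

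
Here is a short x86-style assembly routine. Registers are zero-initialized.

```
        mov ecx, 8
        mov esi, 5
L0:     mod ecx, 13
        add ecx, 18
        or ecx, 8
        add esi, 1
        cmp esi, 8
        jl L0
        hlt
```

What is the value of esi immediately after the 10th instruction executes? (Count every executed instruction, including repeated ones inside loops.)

after mov ecx, 8: ecx=8
after mov esi, 5: esi=5
after mod ecx, 13: ecx=8%13=8
after add ecx, 18: ecx=8+18=26
after or ecx, 8: ecx=26|8=26
after add esi, 1: esi=5+1=6
cmp esi, 8  (cmp 6,8)
jl L0: taken
after mod ecx, 13: ecx=26%13=0
after add ecx, 18: ecx=0+18=18
After step 10: esi = 6.

6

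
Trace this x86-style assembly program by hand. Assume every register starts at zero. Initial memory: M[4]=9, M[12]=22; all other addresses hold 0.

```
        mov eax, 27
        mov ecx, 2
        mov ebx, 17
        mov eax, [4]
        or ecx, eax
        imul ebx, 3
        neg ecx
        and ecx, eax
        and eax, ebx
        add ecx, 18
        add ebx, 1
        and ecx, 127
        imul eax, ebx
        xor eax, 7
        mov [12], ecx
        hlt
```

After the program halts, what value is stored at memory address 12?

19

eax=27
ecx=2
ebx=17
eax=M[4]=9
ecx=2|9=11
ebx=17*3=51
ecx=-(11)=-11
ecx=(-11)&9=1
eax=9&51=1
ecx=1+18=19
ebx=51+1=52
ecx=19&127=19
eax=1*52=52
eax=52^7=51
mov [12], ecx → M[12]=19
halt.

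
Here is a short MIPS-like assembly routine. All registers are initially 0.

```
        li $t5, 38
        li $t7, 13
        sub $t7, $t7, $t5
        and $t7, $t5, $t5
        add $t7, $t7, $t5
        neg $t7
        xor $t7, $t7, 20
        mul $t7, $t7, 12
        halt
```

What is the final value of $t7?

-1152

li $t5, 38 → $t5=38
li $t7, 13 → $t7=13
sub $t7, $t7, $t5 → $t7=13-38=-25
and $t7, $t5, $t5 → $t7=38&38=38
add $t7, $t7, $t5 → $t7=38+38=76
neg $t7 → $t7=-(76)=-76
xor $t7, $t7, 20 → $t7=(-76)^20=-96
mul $t7, $t7, 12 → $t7=(-96)*12=-1152
halt.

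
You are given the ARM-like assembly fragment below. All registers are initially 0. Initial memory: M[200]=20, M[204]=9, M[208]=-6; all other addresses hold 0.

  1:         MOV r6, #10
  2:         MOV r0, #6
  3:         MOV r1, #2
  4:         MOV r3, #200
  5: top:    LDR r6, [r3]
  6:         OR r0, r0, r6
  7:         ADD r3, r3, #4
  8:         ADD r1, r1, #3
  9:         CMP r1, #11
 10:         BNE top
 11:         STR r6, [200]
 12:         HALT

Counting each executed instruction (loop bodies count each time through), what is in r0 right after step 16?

31

MOV r6, #10 → r6=10
MOV r0, #6 → r0=6
MOV r1, #2 → r1=2
MOV r3, #200 → r3=200
LDR r6, [r3] → r6=M[200]=20
OR r0, r0, r6 → r0=6|20=22
ADD r3, r3, #4 → r3=200+4=204
ADD r1, r1, #3 → r1=2+3=5
CMP r1, #11  (cmp 5,11)
BNE top: taken
LDR r6, [r3] → r6=M[204]=9
OR r0, r0, r6 → r0=22|9=31
ADD r3, r3, #4 → r3=204+4=208
ADD r1, r1, #3 → r1=5+3=8
CMP r1, #11  (cmp 8,11)
BNE top: taken
After step 16: r0 = 31.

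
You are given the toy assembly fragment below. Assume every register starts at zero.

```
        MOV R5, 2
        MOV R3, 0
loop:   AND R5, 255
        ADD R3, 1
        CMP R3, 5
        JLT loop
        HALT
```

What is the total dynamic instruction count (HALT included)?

23

MOV R5, 2 → R5=2
MOV R3, 0 → R3=0
AND R5, 255 → R5=2&255=2
ADD R3, 1 → R3=0+1=1
CMP R3, 5  (cmp 1,5)
JLT loop: taken
AND R5, 255 → R5=2&255=2
ADD R3, 1 → R3=1+1=2
CMP R3, 5  (cmp 2,5)
JLT loop: taken
AND R5, 255 → R5=2&255=2
ADD R3, 1 → R3=2+1=3
CMP R3, 5  (cmp 3,5)
JLT loop: taken
AND R5, 255 → R5=2&255=2
ADD R3, 1 → R3=3+1=4
CMP R3, 5  (cmp 4,5)
JLT loop: taken
AND R5, 255 → R5=2&255=2
ADD R3, 1 → R3=4+1=5
CMP R3, 5  (cmp 5,5)
JLT loop: not taken
halt.
Total executed instructions: 23.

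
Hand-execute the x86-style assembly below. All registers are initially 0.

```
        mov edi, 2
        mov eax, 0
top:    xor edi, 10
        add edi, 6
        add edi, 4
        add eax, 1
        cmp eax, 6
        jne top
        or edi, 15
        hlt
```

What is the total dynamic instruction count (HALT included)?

after mov edi, 2: edi=2
after mov eax, 0: eax=0
after xor edi, 10: edi=2^10=8
after add edi, 6: edi=8+6=14
after add edi, 4: edi=14+4=18
after add eax, 1: eax=0+1=1
cmp eax, 6  (cmp 1,6)
jne top: taken
after xor edi, 10: edi=18^10=24
after add edi, 6: edi=24+6=30
after add edi, 4: edi=30+4=34
after add eax, 1: eax=1+1=2
cmp eax, 6  (cmp 2,6)
jne top: taken
after xor edi, 10: edi=34^10=40
after add edi, 6: edi=40+6=46
after add edi, 4: edi=46+4=50
after add eax, 1: eax=2+1=3
cmp eax, 6  (cmp 3,6)
jne top: taken
after xor edi, 10: edi=50^10=56
after add edi, 6: edi=56+6=62
after add edi, 4: edi=62+4=66
after add eax, 1: eax=3+1=4
cmp eax, 6  (cmp 4,6)
jne top: taken
after xor edi, 10: edi=66^10=72
after add edi, 6: edi=72+6=78
after add edi, 4: edi=78+4=82
after add eax, 1: eax=4+1=5
cmp eax, 6  (cmp 5,6)
jne top: taken
after xor edi, 10: edi=82^10=88
after add edi, 6: edi=88+6=94
after add edi, 4: edi=94+4=98
after add eax, 1: eax=5+1=6
cmp eax, 6  (cmp 6,6)
jne top: not taken
after or edi, 15: edi=98|15=111
halt.
Total executed instructions: 40.

40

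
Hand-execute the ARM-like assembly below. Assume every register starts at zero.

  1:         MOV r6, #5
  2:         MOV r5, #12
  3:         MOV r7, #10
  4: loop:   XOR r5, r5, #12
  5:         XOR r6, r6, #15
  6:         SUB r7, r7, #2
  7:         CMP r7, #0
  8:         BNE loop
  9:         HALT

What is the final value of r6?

MOV r6, #5 → r6=5
MOV r5, #12 → r5=12
MOV r7, #10 → r7=10
XOR r5, r5, #12 → r5=12^12=0
XOR r6, r6, #15 → r6=5^15=10
SUB r7, r7, #2 → r7=10-2=8
CMP r7, #0  (cmp 8,0)
BNE loop: taken
XOR r5, r5, #12 → r5=0^12=12
XOR r6, r6, #15 → r6=10^15=5
SUB r7, r7, #2 → r7=8-2=6
CMP r7, #0  (cmp 6,0)
BNE loop: taken
XOR r5, r5, #12 → r5=12^12=0
XOR r6, r6, #15 → r6=5^15=10
SUB r7, r7, #2 → r7=6-2=4
CMP r7, #0  (cmp 4,0)
BNE loop: taken
XOR r5, r5, #12 → r5=0^12=12
XOR r6, r6, #15 → r6=10^15=5
SUB r7, r7, #2 → r7=4-2=2
CMP r7, #0  (cmp 2,0)
BNE loop: taken
XOR r5, r5, #12 → r5=12^12=0
XOR r6, r6, #15 → r6=5^15=10
SUB r7, r7, #2 → r7=2-2=0
CMP r7, #0  (cmp 0,0)
BNE loop: not taken
halt.

10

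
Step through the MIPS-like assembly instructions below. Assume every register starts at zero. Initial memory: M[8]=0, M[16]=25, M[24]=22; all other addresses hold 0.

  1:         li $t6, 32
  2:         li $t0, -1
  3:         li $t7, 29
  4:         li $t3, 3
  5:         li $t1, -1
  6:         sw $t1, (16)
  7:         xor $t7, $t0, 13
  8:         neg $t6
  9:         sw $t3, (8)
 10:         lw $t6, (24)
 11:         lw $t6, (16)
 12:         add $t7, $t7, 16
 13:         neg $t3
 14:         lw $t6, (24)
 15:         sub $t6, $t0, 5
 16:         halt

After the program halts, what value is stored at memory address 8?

3

$t6=32
$t0=-1
$t7=29
$t3=3
$t1=-1
sw $t1, (16) → M[16]=-1
$t7=(-1)^13=-14
$t6=-(32)=-32
sw $t3, (8) → M[8]=3
$t6=M[24]=22
$t6=M[16]=-1
$t7=(-14)+16=2
$t3=-(3)=-3
$t6=M[24]=22
$t6=(-1)-5=-6
halt.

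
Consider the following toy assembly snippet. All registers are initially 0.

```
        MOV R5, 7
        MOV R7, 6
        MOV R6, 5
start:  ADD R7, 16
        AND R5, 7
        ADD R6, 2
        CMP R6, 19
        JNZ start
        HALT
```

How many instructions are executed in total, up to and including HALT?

MOV R5, 7 → R5=7
MOV R7, 6 → R7=6
MOV R6, 5 → R6=5
ADD R7, 16 → R7=6+16=22
AND R5, 7 → R5=7&7=7
ADD R6, 2 → R6=5+2=7
CMP R6, 19  (cmp 7,19)
JNZ start: taken
ADD R7, 16 → R7=22+16=38
AND R5, 7 → R5=7&7=7
ADD R6, 2 → R6=7+2=9
CMP R6, 19  (cmp 9,19)
JNZ start: taken
ADD R7, 16 → R7=38+16=54
AND R5, 7 → R5=7&7=7
ADD R6, 2 → R6=9+2=11
CMP R6, 19  (cmp 11,19)
JNZ start: taken
ADD R7, 16 → R7=54+16=70
AND R5, 7 → R5=7&7=7
ADD R6, 2 → R6=11+2=13
CMP R6, 19  (cmp 13,19)
JNZ start: taken
ADD R7, 16 → R7=70+16=86
AND R5, 7 → R5=7&7=7
ADD R6, 2 → R6=13+2=15
CMP R6, 19  (cmp 15,19)
JNZ start: taken
ADD R7, 16 → R7=86+16=102
AND R5, 7 → R5=7&7=7
ADD R6, 2 → R6=15+2=17
CMP R6, 19  (cmp 17,19)
JNZ start: taken
ADD R7, 16 → R7=102+16=118
AND R5, 7 → R5=7&7=7
ADD R6, 2 → R6=17+2=19
CMP R6, 19  (cmp 19,19)
JNZ start: not taken
halt.
Total executed instructions: 39.

39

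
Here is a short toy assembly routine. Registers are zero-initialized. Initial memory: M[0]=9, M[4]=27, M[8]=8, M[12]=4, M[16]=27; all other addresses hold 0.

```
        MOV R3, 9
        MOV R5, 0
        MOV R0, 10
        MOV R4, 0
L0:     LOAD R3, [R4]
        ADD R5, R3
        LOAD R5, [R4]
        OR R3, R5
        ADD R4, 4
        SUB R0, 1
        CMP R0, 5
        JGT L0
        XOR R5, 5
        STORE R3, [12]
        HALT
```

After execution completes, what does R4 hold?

R3=9
R5=0
R0=10
R4=0
R3=M[0]=9
R5=0+9=9
R5=M[0]=9
R3=9|9=9
R4=0+4=4
R0=10-1=9
CMP R0, 5  (cmp 9,5)
JGT L0: taken
R3=M[4]=27
R5=9+27=36
R5=M[4]=27
R3=27|27=27
R4=4+4=8
R0=9-1=8
CMP R0, 5  (cmp 8,5)
JGT L0: taken
R3=M[8]=8
R5=27+8=35
R5=M[8]=8
R3=8|8=8
R4=8+4=12
R0=8-1=7
CMP R0, 5  (cmp 7,5)
JGT L0: taken
R3=M[12]=4
R5=8+4=12
R5=M[12]=4
R3=4|4=4
R4=12+4=16
R0=7-1=6
CMP R0, 5  (cmp 6,5)
JGT L0: taken
R3=M[16]=27
R5=4+27=31
R5=M[16]=27
R3=27|27=27
R4=16+4=20
R0=6-1=5
CMP R0, 5  (cmp 5,5)
JGT L0: not taken
R5=27^5=30
STORE R3, [12] → M[12]=27
halt.

20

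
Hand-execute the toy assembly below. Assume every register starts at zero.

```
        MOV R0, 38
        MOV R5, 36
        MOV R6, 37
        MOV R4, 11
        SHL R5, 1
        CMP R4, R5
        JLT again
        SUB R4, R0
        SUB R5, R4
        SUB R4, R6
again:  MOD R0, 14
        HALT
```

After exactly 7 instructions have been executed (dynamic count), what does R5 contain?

MOV R0, 38 → R0=38
MOV R5, 36 → R5=36
MOV R6, 37 → R6=37
MOV R4, 11 → R4=11
SHL R5, 1 → R5=36<<1=72
CMP R4, R5  (cmp 11,72)
JLT again: taken
After step 7: R5 = 72.

72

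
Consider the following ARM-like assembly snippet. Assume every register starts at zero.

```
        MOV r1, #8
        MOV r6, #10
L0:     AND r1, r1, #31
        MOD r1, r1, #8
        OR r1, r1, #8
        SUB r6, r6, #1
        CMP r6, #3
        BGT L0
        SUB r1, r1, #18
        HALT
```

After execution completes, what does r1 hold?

r1=8
r6=10
r1=8&31=8
r1=8%8=0
r1=0|8=8
r6=10-1=9
CMP r6, #3  (cmp 9,3)
BGT L0: taken
r1=8&31=8
r1=8%8=0
r1=0|8=8
r6=9-1=8
CMP r6, #3  (cmp 8,3)
BGT L0: taken
r1=8&31=8
r1=8%8=0
r1=0|8=8
r6=8-1=7
CMP r6, #3  (cmp 7,3)
BGT L0: taken
r1=8&31=8
r1=8%8=0
r1=0|8=8
r6=7-1=6
CMP r6, #3  (cmp 6,3)
BGT L0: taken
r1=8&31=8
r1=8%8=0
r1=0|8=8
r6=6-1=5
CMP r6, #3  (cmp 5,3)
BGT L0: taken
r1=8&31=8
r1=8%8=0
r1=0|8=8
r6=5-1=4
CMP r6, #3  (cmp 4,3)
BGT L0: taken
r1=8&31=8
r1=8%8=0
r1=0|8=8
r6=4-1=3
CMP r6, #3  (cmp 3,3)
BGT L0: not taken
r1=8-18=-10
halt.

-10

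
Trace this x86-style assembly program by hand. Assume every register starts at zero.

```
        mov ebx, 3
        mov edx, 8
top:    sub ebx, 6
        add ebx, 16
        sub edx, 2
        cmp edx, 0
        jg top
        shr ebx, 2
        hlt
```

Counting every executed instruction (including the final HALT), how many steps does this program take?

24

mov ebx, 3 → ebx=3
mov edx, 8 → edx=8
sub ebx, 6 → ebx=3-6=-3
add ebx, 16 → ebx=(-3)+16=13
sub edx, 2 → edx=8-2=6
cmp edx, 0  (cmp 6,0)
jg top: taken
sub ebx, 6 → ebx=13-6=7
add ebx, 16 → ebx=7+16=23
sub edx, 2 → edx=6-2=4
cmp edx, 0  (cmp 4,0)
jg top: taken
sub ebx, 6 → ebx=23-6=17
add ebx, 16 → ebx=17+16=33
sub edx, 2 → edx=4-2=2
cmp edx, 0  (cmp 2,0)
jg top: taken
sub ebx, 6 → ebx=33-6=27
add ebx, 16 → ebx=27+16=43
sub edx, 2 → edx=2-2=0
cmp edx, 0  (cmp 0,0)
jg top: not taken
shr ebx, 2 → ebx=43>>2=10
halt.
Total executed instructions: 24.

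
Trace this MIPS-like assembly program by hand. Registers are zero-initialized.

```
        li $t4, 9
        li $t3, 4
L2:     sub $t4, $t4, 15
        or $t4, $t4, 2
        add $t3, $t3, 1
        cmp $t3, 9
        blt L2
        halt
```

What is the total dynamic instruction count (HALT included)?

28

$t4=9
$t3=4
$t4=9-15=-6
$t4=(-6)|2=-6
$t3=4+1=5
cmp $t3, 9  (cmp 5,9)
blt L2: taken
$t4=(-6)-15=-21
$t4=(-21)|2=-21
$t3=5+1=6
cmp $t3, 9  (cmp 6,9)
blt L2: taken
$t4=(-21)-15=-36
$t4=(-36)|2=-34
$t3=6+1=7
cmp $t3, 9  (cmp 7,9)
blt L2: taken
$t4=(-34)-15=-49
$t4=(-49)|2=-49
$t3=7+1=8
cmp $t3, 9  (cmp 8,9)
blt L2: taken
$t4=(-49)-15=-64
$t4=(-64)|2=-62
$t3=8+1=9
cmp $t3, 9  (cmp 9,9)
blt L2: not taken
halt.
Total executed instructions: 28.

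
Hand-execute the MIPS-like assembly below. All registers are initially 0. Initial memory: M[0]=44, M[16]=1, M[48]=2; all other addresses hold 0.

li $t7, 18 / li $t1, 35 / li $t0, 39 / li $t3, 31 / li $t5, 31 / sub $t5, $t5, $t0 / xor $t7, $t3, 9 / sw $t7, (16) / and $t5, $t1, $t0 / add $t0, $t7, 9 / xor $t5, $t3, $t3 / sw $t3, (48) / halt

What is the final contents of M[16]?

after li $t7, 18: $t7=18
after li $t1, 35: $t1=35
after li $t0, 39: $t0=39
after li $t3, 31: $t3=31
after li $t5, 31: $t5=31
after sub $t5, $t5, $t0: $t5=31-39=-8
after xor $t7, $t3, 9: $t7=31^9=22
sw $t7, (16) → M[16]=22
after and $t5, $t1, $t0: $t5=35&39=35
after add $t0, $t7, 9: $t0=22+9=31
after xor $t5, $t3, $t3: $t5=31^31=0
sw $t3, (48) → M[48]=31
halt.

22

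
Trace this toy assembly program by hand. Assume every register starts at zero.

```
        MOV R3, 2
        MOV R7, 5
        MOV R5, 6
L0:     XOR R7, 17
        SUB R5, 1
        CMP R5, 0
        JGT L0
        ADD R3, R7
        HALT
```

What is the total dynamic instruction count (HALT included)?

after MOV R3, 2: R3=2
after MOV R7, 5: R7=5
after MOV R5, 6: R5=6
after XOR R7, 17: R7=5^17=20
after SUB R5, 1: R5=6-1=5
CMP R5, 0  (cmp 5,0)
JGT L0: taken
after XOR R7, 17: R7=20^17=5
after SUB R5, 1: R5=5-1=4
CMP R5, 0  (cmp 4,0)
JGT L0: taken
after XOR R7, 17: R7=5^17=20
after SUB R5, 1: R5=4-1=3
CMP R5, 0  (cmp 3,0)
JGT L0: taken
after XOR R7, 17: R7=20^17=5
after SUB R5, 1: R5=3-1=2
CMP R5, 0  (cmp 2,0)
JGT L0: taken
after XOR R7, 17: R7=5^17=20
after SUB R5, 1: R5=2-1=1
CMP R5, 0  (cmp 1,0)
JGT L0: taken
after XOR R7, 17: R7=20^17=5
after SUB R5, 1: R5=1-1=0
CMP R5, 0  (cmp 0,0)
JGT L0: not taken
after ADD R3, R7: R3=2+5=7
halt.
Total executed instructions: 29.

29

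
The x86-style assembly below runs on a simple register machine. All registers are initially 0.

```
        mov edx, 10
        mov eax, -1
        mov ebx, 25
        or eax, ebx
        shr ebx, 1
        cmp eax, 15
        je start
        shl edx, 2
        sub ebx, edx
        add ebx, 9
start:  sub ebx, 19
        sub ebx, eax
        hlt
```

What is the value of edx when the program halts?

edx=10
eax=-1
ebx=25
eax=(-1)|25=-1
ebx=25>>1=12
cmp eax, 15  (cmp -1,15)
je start: not taken
edx=10<<2=40
ebx=12-40=-28
ebx=(-28)+9=-19
ebx=(-19)-19=-38
ebx=(-38)-(-1)=-37
halt.

40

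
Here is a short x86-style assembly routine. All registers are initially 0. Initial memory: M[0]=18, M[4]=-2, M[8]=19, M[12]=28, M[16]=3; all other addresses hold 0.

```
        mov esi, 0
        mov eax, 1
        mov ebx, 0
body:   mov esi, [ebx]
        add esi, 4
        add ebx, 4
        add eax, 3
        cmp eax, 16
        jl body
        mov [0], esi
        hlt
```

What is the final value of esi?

7

after mov esi, 0: esi=0
after mov eax, 1: eax=1
after mov ebx, 0: ebx=0
after mov esi, [ebx]: esi=M[0]=18
after add esi, 4: esi=18+4=22
after add ebx, 4: ebx=0+4=4
after add eax, 3: eax=1+3=4
cmp eax, 16  (cmp 4,16)
jl body: taken
after mov esi, [ebx]: esi=M[4]=-2
after add esi, 4: esi=(-2)+4=2
after add ebx, 4: ebx=4+4=8
after add eax, 3: eax=4+3=7
cmp eax, 16  (cmp 7,16)
jl body: taken
after mov esi, [ebx]: esi=M[8]=19
after add esi, 4: esi=19+4=23
after add ebx, 4: ebx=8+4=12
after add eax, 3: eax=7+3=10
cmp eax, 16  (cmp 10,16)
jl body: taken
after mov esi, [ebx]: esi=M[12]=28
after add esi, 4: esi=28+4=32
after add ebx, 4: ebx=12+4=16
after add eax, 3: eax=10+3=13
cmp eax, 16  (cmp 13,16)
jl body: taken
after mov esi, [ebx]: esi=M[16]=3
after add esi, 4: esi=3+4=7
after add ebx, 4: ebx=16+4=20
after add eax, 3: eax=13+3=16
cmp eax, 16  (cmp 16,16)
jl body: not taken
mov [0], esi → M[0]=7
halt.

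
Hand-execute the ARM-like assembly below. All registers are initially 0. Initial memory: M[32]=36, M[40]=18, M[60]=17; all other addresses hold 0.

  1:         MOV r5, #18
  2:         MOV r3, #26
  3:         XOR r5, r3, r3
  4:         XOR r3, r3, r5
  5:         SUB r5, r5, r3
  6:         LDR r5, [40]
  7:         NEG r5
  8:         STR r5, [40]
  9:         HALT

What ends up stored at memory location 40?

r5=18
r3=26
r5=26^26=0
r3=26^0=26
r5=0-26=-26
r5=M[40]=18
r5=-(18)=-18
STR r5, [40] → M[40]=-18
halt.

-18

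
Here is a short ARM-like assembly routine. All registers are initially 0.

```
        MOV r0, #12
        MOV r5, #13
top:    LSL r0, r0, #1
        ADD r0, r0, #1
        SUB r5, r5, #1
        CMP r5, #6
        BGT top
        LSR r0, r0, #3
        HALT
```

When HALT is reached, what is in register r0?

207

MOV r0, #12 → r0=12
MOV r5, #13 → r5=13
LSL r0, r0, #1 → r0=12<<1=24
ADD r0, r0, #1 → r0=24+1=25
SUB r5, r5, #1 → r5=13-1=12
CMP r5, #6  (cmp 12,6)
BGT top: taken
LSL r0, r0, #1 → r0=25<<1=50
ADD r0, r0, #1 → r0=50+1=51
SUB r5, r5, #1 → r5=12-1=11
CMP r5, #6  (cmp 11,6)
BGT top: taken
LSL r0, r0, #1 → r0=51<<1=102
ADD r0, r0, #1 → r0=102+1=103
SUB r5, r5, #1 → r5=11-1=10
CMP r5, #6  (cmp 10,6)
BGT top: taken
LSL r0, r0, #1 → r0=103<<1=206
ADD r0, r0, #1 → r0=206+1=207
SUB r5, r5, #1 → r5=10-1=9
CMP r5, #6  (cmp 9,6)
BGT top: taken
LSL r0, r0, #1 → r0=207<<1=414
ADD r0, r0, #1 → r0=414+1=415
SUB r5, r5, #1 → r5=9-1=8
CMP r5, #6  (cmp 8,6)
BGT top: taken
LSL r0, r0, #1 → r0=415<<1=830
ADD r0, r0, #1 → r0=830+1=831
SUB r5, r5, #1 → r5=8-1=7
CMP r5, #6  (cmp 7,6)
BGT top: taken
LSL r0, r0, #1 → r0=831<<1=1662
ADD r0, r0, #1 → r0=1662+1=1663
SUB r5, r5, #1 → r5=7-1=6
CMP r5, #6  (cmp 6,6)
BGT top: not taken
LSR r0, r0, #3 → r0=1663>>3=207
halt.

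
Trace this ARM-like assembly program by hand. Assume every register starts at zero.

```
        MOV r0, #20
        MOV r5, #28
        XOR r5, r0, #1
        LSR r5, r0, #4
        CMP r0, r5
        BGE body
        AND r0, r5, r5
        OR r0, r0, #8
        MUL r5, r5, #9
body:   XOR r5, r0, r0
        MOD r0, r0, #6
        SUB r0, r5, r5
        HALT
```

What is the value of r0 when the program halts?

after MOV r0, #20: r0=20
after MOV r5, #28: r5=28
after XOR r5, r0, #1: r5=20^1=21
after LSR r5, r0, #4: r5=20>>4=1
CMP r0, r5  (cmp 20,1)
BGE body: taken
after XOR r5, r0, r0: r5=20^20=0
after MOD r0, r0, #6: r0=20%6=2
after SUB r0, r5, r5: r0=0-0=0
halt.

0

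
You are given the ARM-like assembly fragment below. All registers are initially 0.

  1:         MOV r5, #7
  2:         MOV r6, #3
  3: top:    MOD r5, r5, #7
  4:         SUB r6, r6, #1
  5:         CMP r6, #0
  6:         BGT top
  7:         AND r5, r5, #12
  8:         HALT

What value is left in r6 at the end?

0

after MOV r5, #7: r5=7
after MOV r6, #3: r6=3
after MOD r5, r5, #7: r5=7%7=0
after SUB r6, r6, #1: r6=3-1=2
CMP r6, #0  (cmp 2,0)
BGT top: taken
after MOD r5, r5, #7: r5=0%7=0
after SUB r6, r6, #1: r6=2-1=1
CMP r6, #0  (cmp 1,0)
BGT top: taken
after MOD r5, r5, #7: r5=0%7=0
after SUB r6, r6, #1: r6=1-1=0
CMP r6, #0  (cmp 0,0)
BGT top: not taken
after AND r5, r5, #12: r5=0&12=0
halt.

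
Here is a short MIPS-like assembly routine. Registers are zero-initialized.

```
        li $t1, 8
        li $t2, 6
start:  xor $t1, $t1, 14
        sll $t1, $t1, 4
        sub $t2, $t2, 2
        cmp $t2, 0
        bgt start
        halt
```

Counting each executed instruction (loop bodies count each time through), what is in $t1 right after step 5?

96

after li $t1, 8: $t1=8
after li $t2, 6: $t2=6
after xor $t1, $t1, 14: $t1=8^14=6
after sll $t1, $t1, 4: $t1=6<<4=96
after sub $t2, $t2, 2: $t2=6-2=4
After step 5: $t1 = 96.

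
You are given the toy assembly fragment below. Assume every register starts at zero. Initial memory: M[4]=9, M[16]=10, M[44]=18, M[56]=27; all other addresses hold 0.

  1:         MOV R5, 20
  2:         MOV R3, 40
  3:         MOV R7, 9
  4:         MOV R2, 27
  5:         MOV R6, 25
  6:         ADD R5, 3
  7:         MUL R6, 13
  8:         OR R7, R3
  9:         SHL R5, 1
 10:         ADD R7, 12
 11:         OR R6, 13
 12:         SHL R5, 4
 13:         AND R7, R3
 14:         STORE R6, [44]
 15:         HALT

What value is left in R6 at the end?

MOV R5, 20 → R5=20
MOV R3, 40 → R3=40
MOV R7, 9 → R7=9
MOV R2, 27 → R2=27
MOV R6, 25 → R6=25
ADD R5, 3 → R5=20+3=23
MUL R6, 13 → R6=25*13=325
OR R7, R3 → R7=9|40=41
SHL R5, 1 → R5=23<<1=46
ADD R7, 12 → R7=41+12=53
OR R6, 13 → R6=325|13=333
SHL R5, 4 → R5=46<<4=736
AND R7, R3 → R7=53&40=32
STORE R6, [44] → M[44]=333
halt.

333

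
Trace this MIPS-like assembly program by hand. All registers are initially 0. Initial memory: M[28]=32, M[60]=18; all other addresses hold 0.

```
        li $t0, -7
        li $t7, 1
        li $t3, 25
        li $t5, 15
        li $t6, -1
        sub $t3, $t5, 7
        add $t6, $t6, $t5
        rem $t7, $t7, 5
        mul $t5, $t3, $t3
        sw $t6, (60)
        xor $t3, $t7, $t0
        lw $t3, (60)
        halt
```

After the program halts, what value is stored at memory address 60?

$t0=-7
$t7=1
$t3=25
$t5=15
$t6=-1
$t3=15-7=8
$t6=(-1)+15=14
$t7=1%5=1
$t5=8*8=64
sw $t6, (60) → M[60]=14
$t3=1^(-7)=-8
$t3=M[60]=14
halt.

14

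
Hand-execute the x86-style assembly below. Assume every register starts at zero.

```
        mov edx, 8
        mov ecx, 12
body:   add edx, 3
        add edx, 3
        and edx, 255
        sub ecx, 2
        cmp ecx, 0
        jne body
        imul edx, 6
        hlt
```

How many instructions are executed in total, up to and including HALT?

mov edx, 8 → edx=8
mov ecx, 12 → ecx=12
add edx, 3 → edx=8+3=11
add edx, 3 → edx=11+3=14
and edx, 255 → edx=14&255=14
sub ecx, 2 → ecx=12-2=10
cmp ecx, 0  (cmp 10,0)
jne body: taken
add edx, 3 → edx=14+3=17
add edx, 3 → edx=17+3=20
and edx, 255 → edx=20&255=20
sub ecx, 2 → ecx=10-2=8
cmp ecx, 0  (cmp 8,0)
jne body: taken
add edx, 3 → edx=20+3=23
add edx, 3 → edx=23+3=26
and edx, 255 → edx=26&255=26
sub ecx, 2 → ecx=8-2=6
cmp ecx, 0  (cmp 6,0)
jne body: taken
add edx, 3 → edx=26+3=29
add edx, 3 → edx=29+3=32
and edx, 255 → edx=32&255=32
sub ecx, 2 → ecx=6-2=4
cmp ecx, 0  (cmp 4,0)
jne body: taken
add edx, 3 → edx=32+3=35
add edx, 3 → edx=35+3=38
and edx, 255 → edx=38&255=38
sub ecx, 2 → ecx=4-2=2
cmp ecx, 0  (cmp 2,0)
jne body: taken
add edx, 3 → edx=38+3=41
add edx, 3 → edx=41+3=44
and edx, 255 → edx=44&255=44
sub ecx, 2 → ecx=2-2=0
cmp ecx, 0  (cmp 0,0)
jne body: not taken
imul edx, 6 → edx=44*6=264
halt.
Total executed instructions: 40.

40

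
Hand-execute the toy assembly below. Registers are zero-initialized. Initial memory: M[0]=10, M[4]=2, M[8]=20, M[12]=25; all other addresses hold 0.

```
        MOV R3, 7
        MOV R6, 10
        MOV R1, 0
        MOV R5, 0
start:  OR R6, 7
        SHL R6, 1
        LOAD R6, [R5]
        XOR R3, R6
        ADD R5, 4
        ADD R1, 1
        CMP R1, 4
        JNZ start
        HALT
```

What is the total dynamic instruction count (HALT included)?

R3=7
R6=10
R1=0
R5=0
R6=10|7=15
R6=15<<1=30
R6=M[0]=10
R3=7^10=13
R5=0+4=4
R1=0+1=1
CMP R1, 4  (cmp 1,4)
JNZ start: taken
R6=10|7=15
R6=15<<1=30
R6=M[4]=2
R3=13^2=15
R5=4+4=8
R1=1+1=2
CMP R1, 4  (cmp 2,4)
JNZ start: taken
R6=2|7=7
R6=7<<1=14
R6=M[8]=20
R3=15^20=27
R5=8+4=12
R1=2+1=3
CMP R1, 4  (cmp 3,4)
JNZ start: taken
R6=20|7=23
R6=23<<1=46
R6=M[12]=25
R3=27^25=2
R5=12+4=16
R1=3+1=4
CMP R1, 4  (cmp 4,4)
JNZ start: not taken
halt.
Total executed instructions: 37.

37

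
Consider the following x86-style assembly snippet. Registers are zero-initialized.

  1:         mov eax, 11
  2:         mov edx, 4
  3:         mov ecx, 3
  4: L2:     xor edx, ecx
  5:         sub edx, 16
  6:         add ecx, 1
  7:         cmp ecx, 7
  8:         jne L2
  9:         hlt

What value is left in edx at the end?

-64

after mov eax, 11: eax=11
after mov edx, 4: edx=4
after mov ecx, 3: ecx=3
after xor edx, ecx: edx=4^3=7
after sub edx, 16: edx=7-16=-9
after add ecx, 1: ecx=3+1=4
cmp ecx, 7  (cmp 4,7)
jne L2: taken
after xor edx, ecx: edx=(-9)^4=-13
after sub edx, 16: edx=(-13)-16=-29
after add ecx, 1: ecx=4+1=5
cmp ecx, 7  (cmp 5,7)
jne L2: taken
after xor edx, ecx: edx=(-29)^5=-26
after sub edx, 16: edx=(-26)-16=-42
after add ecx, 1: ecx=5+1=6
cmp ecx, 7  (cmp 6,7)
jne L2: taken
after xor edx, ecx: edx=(-42)^6=-48
after sub edx, 16: edx=(-48)-16=-64
after add ecx, 1: ecx=6+1=7
cmp ecx, 7  (cmp 7,7)
jne L2: not taken
halt.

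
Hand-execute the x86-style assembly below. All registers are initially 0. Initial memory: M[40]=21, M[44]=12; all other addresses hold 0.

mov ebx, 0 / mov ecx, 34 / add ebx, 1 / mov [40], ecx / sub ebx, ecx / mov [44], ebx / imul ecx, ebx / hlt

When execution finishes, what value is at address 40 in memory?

34

after mov ebx, 0: ebx=0
after mov ecx, 34: ecx=34
after add ebx, 1: ebx=0+1=1
mov [40], ecx → M[40]=34
after sub ebx, ecx: ebx=1-34=-33
mov [44], ebx → M[44]=-33
after imul ecx, ebx: ecx=34*(-33)=-1122
halt.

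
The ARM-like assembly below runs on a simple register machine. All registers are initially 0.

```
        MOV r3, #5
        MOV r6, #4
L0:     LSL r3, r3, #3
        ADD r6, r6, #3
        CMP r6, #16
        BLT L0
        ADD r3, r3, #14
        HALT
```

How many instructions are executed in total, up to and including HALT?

MOV r3, #5 → r3=5
MOV r6, #4 → r6=4
LSL r3, r3, #3 → r3=5<<3=40
ADD r6, r6, #3 → r6=4+3=7
CMP r6, #16  (cmp 7,16)
BLT L0: taken
LSL r3, r3, #3 → r3=40<<3=320
ADD r6, r6, #3 → r6=7+3=10
CMP r6, #16  (cmp 10,16)
BLT L0: taken
LSL r3, r3, #3 → r3=320<<3=2560
ADD r6, r6, #3 → r6=10+3=13
CMP r6, #16  (cmp 13,16)
BLT L0: taken
LSL r3, r3, #3 → r3=2560<<3=20480
ADD r6, r6, #3 → r6=13+3=16
CMP r6, #16  (cmp 16,16)
BLT L0: not taken
ADD r3, r3, #14 → r3=20480+14=20494
halt.
Total executed instructions: 20.

20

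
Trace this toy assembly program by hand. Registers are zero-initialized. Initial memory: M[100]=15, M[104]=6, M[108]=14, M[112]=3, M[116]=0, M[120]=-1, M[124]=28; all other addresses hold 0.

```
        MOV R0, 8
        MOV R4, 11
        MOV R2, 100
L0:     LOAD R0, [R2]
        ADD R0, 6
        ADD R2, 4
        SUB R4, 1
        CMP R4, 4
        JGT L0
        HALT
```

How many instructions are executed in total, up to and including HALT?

after MOV R0, 8: R0=8
after MOV R4, 11: R4=11
after MOV R2, 100: R2=100
after LOAD R0, [R2]: R0=M[100]=15
after ADD R0, 6: R0=15+6=21
after ADD R2, 4: R2=100+4=104
after SUB R4, 1: R4=11-1=10
CMP R4, 4  (cmp 10,4)
JGT L0: taken
after LOAD R0, [R2]: R0=M[104]=6
after ADD R0, 6: R0=6+6=12
after ADD R2, 4: R2=104+4=108
after SUB R4, 1: R4=10-1=9
CMP R4, 4  (cmp 9,4)
JGT L0: taken
after LOAD R0, [R2]: R0=M[108]=14
after ADD R0, 6: R0=14+6=20
after ADD R2, 4: R2=108+4=112
after SUB R4, 1: R4=9-1=8
CMP R4, 4  (cmp 8,4)
JGT L0: taken
after LOAD R0, [R2]: R0=M[112]=3
after ADD R0, 6: R0=3+6=9
after ADD R2, 4: R2=112+4=116
after SUB R4, 1: R4=8-1=7
CMP R4, 4  (cmp 7,4)
JGT L0: taken
after LOAD R0, [R2]: R0=M[116]=0
after ADD R0, 6: R0=0+6=6
after ADD R2, 4: R2=116+4=120
after SUB R4, 1: R4=7-1=6
CMP R4, 4  (cmp 6,4)
JGT L0: taken
after LOAD R0, [R2]: R0=M[120]=-1
after ADD R0, 6: R0=(-1)+6=5
after ADD R2, 4: R2=120+4=124
after SUB R4, 1: R4=6-1=5
CMP R4, 4  (cmp 5,4)
JGT L0: taken
after LOAD R0, [R2]: R0=M[124]=28
after ADD R0, 6: R0=28+6=34
after ADD R2, 4: R2=124+4=128
after SUB R4, 1: R4=5-1=4
CMP R4, 4  (cmp 4,4)
JGT L0: not taken
halt.
Total executed instructions: 46.

46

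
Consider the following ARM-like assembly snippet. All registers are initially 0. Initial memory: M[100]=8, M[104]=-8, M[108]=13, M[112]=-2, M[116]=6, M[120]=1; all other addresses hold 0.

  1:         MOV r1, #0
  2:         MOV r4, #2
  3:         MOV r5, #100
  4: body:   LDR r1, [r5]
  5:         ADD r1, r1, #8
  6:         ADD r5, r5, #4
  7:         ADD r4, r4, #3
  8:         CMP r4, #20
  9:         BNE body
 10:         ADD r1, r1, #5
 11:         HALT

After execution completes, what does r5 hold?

124

MOV r1, #0 → r1=0
MOV r4, #2 → r4=2
MOV r5, #100 → r5=100
LDR r1, [r5] → r1=M[100]=8
ADD r1, r1, #8 → r1=8+8=16
ADD r5, r5, #4 → r5=100+4=104
ADD r4, r4, #3 → r4=2+3=5
CMP r4, #20  (cmp 5,20)
BNE body: taken
LDR r1, [r5] → r1=M[104]=-8
ADD r1, r1, #8 → r1=(-8)+8=0
ADD r5, r5, #4 → r5=104+4=108
ADD r4, r4, #3 → r4=5+3=8
CMP r4, #20  (cmp 8,20)
BNE body: taken
LDR r1, [r5] → r1=M[108]=13
ADD r1, r1, #8 → r1=13+8=21
ADD r5, r5, #4 → r5=108+4=112
ADD r4, r4, #3 → r4=8+3=11
CMP r4, #20  (cmp 11,20)
BNE body: taken
LDR r1, [r5] → r1=M[112]=-2
ADD r1, r1, #8 → r1=(-2)+8=6
ADD r5, r5, #4 → r5=112+4=116
ADD r4, r4, #3 → r4=11+3=14
CMP r4, #20  (cmp 14,20)
BNE body: taken
LDR r1, [r5] → r1=M[116]=6
ADD r1, r1, #8 → r1=6+8=14
ADD r5, r5, #4 → r5=116+4=120
ADD r4, r4, #3 → r4=14+3=17
CMP r4, #20  (cmp 17,20)
BNE body: taken
LDR r1, [r5] → r1=M[120]=1
ADD r1, r1, #8 → r1=1+8=9
ADD r5, r5, #4 → r5=120+4=124
ADD r4, r4, #3 → r4=17+3=20
CMP r4, #20  (cmp 20,20)
BNE body: not taken
ADD r1, r1, #5 → r1=9+5=14
halt.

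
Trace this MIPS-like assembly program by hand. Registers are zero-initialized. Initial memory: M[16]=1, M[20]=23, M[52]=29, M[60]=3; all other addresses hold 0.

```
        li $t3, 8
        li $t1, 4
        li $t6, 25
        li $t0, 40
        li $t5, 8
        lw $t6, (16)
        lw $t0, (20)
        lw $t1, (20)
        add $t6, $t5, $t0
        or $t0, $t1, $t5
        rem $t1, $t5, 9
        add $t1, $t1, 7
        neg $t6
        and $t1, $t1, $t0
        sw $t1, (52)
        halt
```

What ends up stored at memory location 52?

15

li $t3, 8 → $t3=8
li $t1, 4 → $t1=4
li $t6, 25 → $t6=25
li $t0, 40 → $t0=40
li $t5, 8 → $t5=8
lw $t6, (16) → $t6=M[16]=1
lw $t0, (20) → $t0=M[20]=23
lw $t1, (20) → $t1=M[20]=23
add $t6, $t5, $t0 → $t6=8+23=31
or $t0, $t1, $t5 → $t0=23|8=31
rem $t1, $t5, 9 → $t1=8%9=8
add $t1, $t1, 7 → $t1=8+7=15
neg $t6 → $t6=-(31)=-31
and $t1, $t1, $t0 → $t1=15&31=15
sw $t1, (52) → M[52]=15
halt.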